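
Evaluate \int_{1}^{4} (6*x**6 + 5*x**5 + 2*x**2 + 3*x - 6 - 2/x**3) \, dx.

By the power rule, an antiderivative is F(x) = 6*x**7/7 + 5*x**6/6 + 2*x**3/3 + 3*x**2/2 - 6*x + x**(-2).
Then F(4) - F(1) = (1959943/112) - (-8/7) = 1960071/112.

1960071/112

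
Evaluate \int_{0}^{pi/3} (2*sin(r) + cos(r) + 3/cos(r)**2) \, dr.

An antiderivative is F(r) = sin(r) - 2*cos(r) + 3*tan(r).
Then F(pi/3) - F(0) = (-1 + 7*sqrt(3)/2) - (-2) = 1 + 7*sqrt(3)/2.

1 + 7*sqrt(3)/2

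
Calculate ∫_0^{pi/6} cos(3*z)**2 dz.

pi/12

Use the identity cos^2(3*z) = (1 + cos(6*z))/2.
An antiderivative is F(z) = z/2 + sin(6*z)/12.
Then F(pi/6) - F(0) = (pi/12) - (0) = pi/12.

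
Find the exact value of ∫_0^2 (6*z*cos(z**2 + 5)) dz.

3*sin(9) - 3*sin(5)

Let u = z**2 + 5, so du = 2*z dz. When z = 0, u = 5; when z = 2, u = 9.
The integral becomes 3·∫ cos(u) du from 5 to 9, with antiderivative 3*sin(u).
Back in z: F(z) = 3*sin(z**2 + 5).
Then F(2) - F(0) = (3*sin(9)) - (3*sin(5)) = 3*sin(9) - 3*sin(5).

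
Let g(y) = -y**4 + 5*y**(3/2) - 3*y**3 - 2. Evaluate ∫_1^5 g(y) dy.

By the power rule, an antiderivative is F(y) = 2*y**(5/2) - y**5/5 - 3*y**4/4 - 2*y.
Then F(5) - F(1) = (-4415/4 + 50*sqrt(5)) - (-19/20) = -5514/5 + 50*sqrt(5).

-5514/5 + 50*sqrt(5)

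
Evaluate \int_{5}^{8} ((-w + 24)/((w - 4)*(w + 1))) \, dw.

Factor the denominator: w**2 - 3*w - 4 = (w + 1)(w - 4).
Partial fractions: (-w + 24)/((w - 4)*(w + 1)) = -5/(w + 1) + 4/(w - 4).
An antiderivative is F(w) = 4*log(w - 4) - 5*log(w + 1).
Then F(8) - F(5) = (-10*log(3) + 8*log(2)) - (-5*log(3) - 5*log(2)) = -5*log(3) + 13*log(2).

-5*log(3) + 13*log(2)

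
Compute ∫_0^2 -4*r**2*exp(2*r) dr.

1 - 5*exp(4)

Integrate by parts twice (u = r^2, dv = -4*exp(2*r) dr).
An antiderivative is F(r) = (-2*r**2 + 2*r - 1)*exp(2*r).
Then F(2) - F(0) = (-5*exp(4)) - (-1) = 1 - 5*exp(4).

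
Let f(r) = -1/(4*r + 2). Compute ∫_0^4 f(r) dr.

An antiderivative is F(r) = -log(4*r + 2)/4.
Then F(4) - F(0) = (-log(18)/4) - (-log(2)/4) = -log(18)/4 + log(2)/4.

-log(18)/4 + log(2)/4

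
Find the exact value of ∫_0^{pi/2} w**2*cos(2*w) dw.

Integrate by parts twice (u = w^2, dv = cos(2*w) dw).
An antiderivative is F(w) = w**2*sin(2*w)/2 + w*cos(2*w)/2 - sin(2*w)/4.
Then F(pi/2) - F(0) = (-pi/4) - (0) = -pi/4.

-pi/4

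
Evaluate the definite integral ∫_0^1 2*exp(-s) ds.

An antiderivative is F(s) = -2*exp(-s).
Then F(1) - F(0) = (-2*exp(-1)) - (-2) = 2 - 2*exp(-1).

2 - 2*exp(-1)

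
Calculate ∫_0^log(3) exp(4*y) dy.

20

Let u = exp(y), so du = exp(y) dy. When y = 0, u = 1; when y = log(3), u = 3.
The integral becomes ∫ u**3 du from 1 to 3, with antiderivative u**4/4.
Back in y: F(y) = exp(4*y)/4.
Then F(log(3)) - F(0) = (81/4) - (1/4) = 20.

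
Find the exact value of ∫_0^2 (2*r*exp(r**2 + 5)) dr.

Let u = r**2 + 5, so du = 2*r dr. When r = 0, u = 5; when r = 2, u = 9.
The integral becomes ∫ exp(u) du from 5 to 9, with antiderivative exp(u).
Back in r: F(r) = exp(r**2 + 5).
Then F(2) - F(0) = (exp(9)) - (exp(5)) = -exp(5) + exp(9).

-exp(5) + exp(9)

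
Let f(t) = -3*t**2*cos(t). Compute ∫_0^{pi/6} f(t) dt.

-sqrt(3)*pi/2 - pi**2/24 + 3

Integrate by parts twice (u = t^2, dv = -3*cos(t) dt).
An antiderivative is F(t) = -3*t**2*sin(t) - 6*t*cos(t) + 6*sin(t).
Then F(pi/6) - F(0) = (-sqrt(3)*pi/2 - pi**2/24 + 3) - (0) = -sqrt(3)*pi/2 - pi**2/24 + 3.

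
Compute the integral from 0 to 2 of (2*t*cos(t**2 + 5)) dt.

sin(9) - sin(5)

Let u = t**2 + 5, so du = 2*t dt. When t = 0, u = 5; when t = 2, u = 9.
The integral becomes ∫ cos(u) du from 5 to 9, with antiderivative sin(u).
Back in t: F(t) = sin(t**2 + 5).
Then F(2) - F(0) = (sin(9)) - (sin(5)) = sin(9) - sin(5).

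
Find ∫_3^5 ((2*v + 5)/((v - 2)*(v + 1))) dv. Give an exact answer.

Factor the denominator: v**2 - v - 2 = (v + 1)(v - 2).
Partial fractions: (2*v + 5)/((v - 2)*(v + 1)) = -1/(v + 1) + 3/(v - 2).
An antiderivative is F(v) = 3*log(v - 2) - log(v + 1).
Then F(5) - F(3) = (log(9/2)) - (-log(4)) = log(18).

log(18)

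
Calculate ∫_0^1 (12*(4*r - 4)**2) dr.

Let u = 4*r - 4, so du = 4 dr. When r = 0, u = -4; when r = 1, u = 0.
The integral becomes 3·∫ u**2 du from -4 to 0, with antiderivative u**3.
Back in r: F(r) = (4*r - 4)**3.
Then F(1) - F(0) = (0) - (-64) = 64.

64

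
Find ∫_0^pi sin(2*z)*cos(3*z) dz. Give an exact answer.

-4/5

Use the identity sin(2*z)cos(3*z) = [sin(5*z) + sin(-z)]/2.
An antiderivative is F(z) = cos(z)/2 - cos(5*z)/10.
Then F(pi) - F(0) = (-2/5) - (2/5) = -4/5.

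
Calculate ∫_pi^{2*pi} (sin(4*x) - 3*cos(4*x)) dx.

An antiderivative is F(x) = -3*sin(4*x)/4 - cos(4*x)/4.
Then F(2*pi) - F(pi) = (-1/4) - (-1/4) = 0.

0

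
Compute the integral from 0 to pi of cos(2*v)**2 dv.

Use the identity cos^2(2*v) = (1 + cos(4*v))/2.
An antiderivative is F(v) = v/2 + sin(4*v)/8.
Then F(pi) - F(0) = (pi/2) - (0) = pi/2.

pi/2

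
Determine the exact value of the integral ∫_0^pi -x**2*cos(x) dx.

Integrate by parts twice (u = x^2, dv = -cos(x) dx).
An antiderivative is F(x) = -x**2*sin(x) - 2*x*cos(x) + 2*sin(x).
Then F(pi) - F(0) = (2*pi) - (0) = 2*pi.

2*pi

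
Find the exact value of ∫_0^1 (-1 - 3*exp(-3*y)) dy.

-2 + exp(-3)

An antiderivative is F(y) = -y + exp(-3*y).
Then F(1) - F(0) = (-1 + exp(-3)) - (1) = -2 + exp(-3).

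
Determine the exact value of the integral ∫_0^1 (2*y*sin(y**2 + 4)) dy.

cos(4) - cos(5)

Let u = y**2 + 4, so du = 2*y dy. When y = 0, u = 4; when y = 1, u = 5.
The integral becomes ∫ sin(u) du from 4 to 5, with antiderivative -cos(u).
Back in y: F(y) = -cos(y**2 + 4).
Then F(1) - F(0) = (-cos(5)) - (-cos(4)) = cos(4) - cos(5).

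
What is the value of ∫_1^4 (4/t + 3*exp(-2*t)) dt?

-3*exp(-8)/2 + 3*exp(-2)/2 + 8*log(2)

An antiderivative is F(t) = 4*log(t) - 3*exp(-2*t)/2.
Then F(4) - F(1) = (-3*exp(-8)/2 + 8*log(2)) - (-3*exp(-2)/2) = -3*exp(-8)/2 + 3*exp(-2)/2 + 8*log(2).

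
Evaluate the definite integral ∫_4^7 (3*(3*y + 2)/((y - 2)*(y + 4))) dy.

-19*log(2) + 4*log(5) + 5*log(11)

Factor the denominator: y**2 + 2*y - 8 = (y + 4)(y - 2).
Partial fractions: 3*(3*y + 2)/((y - 2)*(y + 4)) = 5/(y + 4) + 4/(y - 2).
An antiderivative is F(y) = 4*log(y - 2) + 5*log(y + 4).
Then F(7) - F(4) = (4*log(5) + 5*log(11)) - (19*log(2)) = -19*log(2) + 4*log(5) + 5*log(11).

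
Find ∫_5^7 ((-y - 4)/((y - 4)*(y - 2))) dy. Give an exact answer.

Factor the denominator: y**2 - 6*y + 8 = (y - 2)(y - 4).
Partial fractions: (-y - 4)/((y - 4)*(y - 2)) = 3/(y - 2) - 4/(y - 4).
An antiderivative is F(y) = -4*log(y - 4) + 3*log(y - 2).
Then F(7) - F(5) = (-4*log(3) + 3*log(5)) - (log(27)) = -7*log(3) + 3*log(5).

-7*log(3) + 3*log(5)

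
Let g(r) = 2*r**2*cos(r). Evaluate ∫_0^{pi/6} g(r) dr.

-2 + pi**2/36 + sqrt(3)*pi/3

Integrate by parts twice (u = r^2, dv = 2*cos(r) dr).
An antiderivative is F(r) = 2*r**2*sin(r) + 4*r*cos(r) - 4*sin(r).
Then F(pi/6) - F(0) = (-2 + pi**2/36 + sqrt(3)*pi/3) - (0) = -2 + pi**2/36 + sqrt(3)*pi/3.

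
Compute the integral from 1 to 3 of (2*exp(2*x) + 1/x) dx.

An antiderivative is F(x) = exp(2*x) + log(x).
Then F(3) - F(1) = (log(3) + exp(6)) - (exp(2)) = -exp(2) + log(3) + exp(6).

-exp(2) + log(3) + exp(6)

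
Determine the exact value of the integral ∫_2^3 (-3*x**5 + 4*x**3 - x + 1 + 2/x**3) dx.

By the power rule, an antiderivative is F(x) = -x**6/2 + x**4 - x**2/2 + x - 1/x**2.
Then F(3) - F(2) = (-2566/9) - (-65/4) = -9679/36.

-9679/36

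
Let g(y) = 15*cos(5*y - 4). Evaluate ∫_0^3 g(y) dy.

Let u = 5*y - 4, so du = 5 dy. When y = 0, u = -4; when y = 3, u = 11.
The integral becomes 3·∫ cos(u) du from -4 to 11, with antiderivative 3*sin(u).
Back in y: F(y) = 3*sin(5*y - 4).
Then F(3) - F(0) = (3*sin(11)) - (-3*sin(4)) = 3*sin(11) + 3*sin(4).

3*sin(11) + 3*sin(4)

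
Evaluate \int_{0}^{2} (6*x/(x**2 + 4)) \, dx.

log(8)

Let u = x**2 + 4, so du = 2*x dx. When x = 0, u = 4; when x = 2, u = 8.
The integral becomes 3·∫ 1/u du from 4 to 8, with antiderivative 3*log(u).
Back in x: F(x) = 3*log(x**2 + 4).
Then F(2) - F(0) = (9*log(2)) - (log(64)) = log(8).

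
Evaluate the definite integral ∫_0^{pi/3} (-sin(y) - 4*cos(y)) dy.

An antiderivative is F(y) = -4*sin(y) + cos(y).
Then F(pi/3) - F(0) = (1/2 - 2*sqrt(3)) - (1) = -2*sqrt(3) - 1/2.

-2*sqrt(3) - 1/2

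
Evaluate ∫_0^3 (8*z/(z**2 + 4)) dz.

Let u = z**2 + 4, so du = 2*z dz. When z = 0, u = 4; when z = 3, u = 13.
The integral becomes 4·∫ 1/u du from 4 to 13, with antiderivative 4*log(u).
Back in z: F(z) = 4*log(z**2 + 4).
Then F(3) - F(0) = (4*log(13)) - (8*log(2)) = -8*log(2) + 4*log(13).

-8*log(2) + 4*log(13)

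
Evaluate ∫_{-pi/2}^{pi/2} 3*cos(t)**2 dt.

Use the identity cos^2(t) = (1 + cos(2*t))/2.
An antiderivative is F(t) = 3*t/2 + 3*sin(2*t)/4.
Then F(pi/2) - F(-pi/2) = (3*pi/4) - (-3*pi/4) = 3*pi/2.

3*pi/2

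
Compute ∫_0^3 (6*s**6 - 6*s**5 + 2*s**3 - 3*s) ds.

By the power rule, an antiderivative is F(s) = 6*s**7/7 - s**6 + s**4/2 - 3*s**2/2.
Then F(3) - F(0) = (8208/7) - (0) = 8208/7.

8208/7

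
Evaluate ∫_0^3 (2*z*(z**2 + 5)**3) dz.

37791/4

Let u = z**2 + 5, so du = 2*z dz. When z = 0, u = 5; when z = 3, u = 14.
The integral becomes ∫ u**3 du from 5 to 14, with antiderivative u**4/4.
Back in z: F(z) = (z**2 + 5)**4/4.
Then F(3) - F(0) = (9604) - (625/4) = 37791/4.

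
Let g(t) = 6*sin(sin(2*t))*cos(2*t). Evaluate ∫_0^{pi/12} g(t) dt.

Let u = sin(2*t), so du = 2*cos(2*t) dt. When t = 0, u = 0; when t = pi/12, u = 1/2.
The integral becomes 3·∫ sin(u) du from 0 to 1/2, with antiderivative -3*cos(u).
Back in t: F(t) = -3*cos(sin(2*t)).
Then F(pi/12) - F(0) = (-3*cos(1/2)) - (-3) = 3 - 3*cos(1/2).

3 - 3*cos(1/2)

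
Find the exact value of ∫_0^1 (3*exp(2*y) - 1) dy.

An antiderivative is F(y) = 3*exp(2*y)/2 - y.
Then F(1) - F(0) = (-1 + 3*exp(2)/2) - (3/2) = -5/2 + 3*exp(2)/2.

-5/2 + 3*exp(2)/2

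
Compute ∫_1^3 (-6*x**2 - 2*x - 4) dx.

-68

By the power rule, an antiderivative is F(x) = -2*x**3 - x**2 - 4*x.
Then F(3) - F(1) = (-75) - (-7) = -68.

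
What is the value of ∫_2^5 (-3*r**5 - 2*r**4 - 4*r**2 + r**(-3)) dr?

By the power rule, an antiderivative is F(r) = -r**6/2 - 2*r**5/5 - 4*r**3/3 - 1/(2*r**2).
Then F(5) - F(2) = (-692189/75) - (-6671/120) = -1834719/200.

-1834719/200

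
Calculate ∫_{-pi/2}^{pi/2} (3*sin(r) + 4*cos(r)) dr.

8

An antiderivative is F(r) = 4*sin(r) - 3*cos(r).
Then F(pi/2) - F(-pi/2) = (4) - (-4) = 8.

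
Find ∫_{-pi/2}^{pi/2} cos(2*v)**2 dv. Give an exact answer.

pi/2

Use the identity cos^2(2*v) = (1 + cos(4*v))/2.
An antiderivative is F(v) = v/2 + sin(4*v)/8.
Then F(pi/2) - F(-pi/2) = (pi/4) - (-pi/4) = pi/2.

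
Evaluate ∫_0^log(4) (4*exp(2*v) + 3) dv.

An antiderivative is F(v) = 2*exp(2*v) + 3*v.
Then F(log(4)) - F(0) = (log(64) + 32) - (2) = 6*log(2) + 30.

6*log(2) + 30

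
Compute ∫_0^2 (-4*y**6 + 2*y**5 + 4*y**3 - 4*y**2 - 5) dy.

-1186/21

By the power rule, an antiderivative is F(y) = -4*y**7/7 + y**6/3 + y**4 - 4*y**3/3 - 5*y.
Then F(2) - F(0) = (-1186/21) - (0) = -1186/21.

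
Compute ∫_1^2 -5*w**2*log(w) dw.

35/9 - 40*log(2)/3

Integrate by parts once (u = ln w, dv = -5*w**2 dw).
An antiderivative is F(w) = -5*w**3*(3*log(w) - 1)/9.
Then F(2) - F(1) = (40/9 - 40*log(2)/3) - (5/9) = 35/9 - 40*log(2)/3.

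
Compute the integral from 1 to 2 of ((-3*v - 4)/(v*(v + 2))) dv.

Factor the denominator: v**2 + 2*v = (v + 2)v.
Partial fractions: (-3*v - 4)/(v*(v + 2)) = -1/(v + 2) - 2/v.
An antiderivative is F(v) = -2*log(v) - log(v + 2).
Then F(2) - F(1) = (-log(16)) - (-log(3)) = log(3/16).

log(3/16)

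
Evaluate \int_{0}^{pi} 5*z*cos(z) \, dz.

-10

Integrate by parts once (u = z, dv = 5*cos(z) dz).
An antiderivative is F(z) = 5*z*sin(z) + 5*cos(z).
Then F(pi) - F(0) = (-5) - (5) = -10.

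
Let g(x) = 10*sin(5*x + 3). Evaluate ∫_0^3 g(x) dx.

2*cos(3) - 2*cos(18)

Let u = 5*x + 3, so du = 5 dx. When x = 0, u = 3; when x = 3, u = 18.
The integral becomes 2·∫ sin(u) du from 3 to 18, with antiderivative -2*cos(u).
Back in x: F(x) = -2*cos(5*x + 3).
Then F(3) - F(0) = (-2*cos(18)) - (-2*cos(3)) = 2*cos(3) - 2*cos(18).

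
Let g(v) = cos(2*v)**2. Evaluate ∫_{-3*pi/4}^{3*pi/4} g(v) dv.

Use the identity cos^2(2*v) = (1 + cos(4*v))/2.
An antiderivative is F(v) = v/2 + sin(4*v)/8.
Then F(3*pi/4) - F(-3*pi/4) = (3*pi/8) - (-3*pi/8) = 3*pi/4.

3*pi/4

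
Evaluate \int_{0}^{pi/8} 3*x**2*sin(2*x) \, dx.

Integrate by parts twice (u = x^2, dv = 3*sin(2*x) dx).
An antiderivative is F(x) = -3*x**2*cos(2*x)/2 + 3*x*sin(2*x)/2 + 3*cos(2*x)/4.
Then F(pi/8) - F(0) = (3*sqrt(2)*(-pi**2 + 8*pi + 32)/256) - (3/4) = -3/4 - 3*sqrt(2)*pi**2/256 + 3*sqrt(2)*pi/32 + 3*sqrt(2)/8.

-3/4 - 3*sqrt(2)*pi**2/256 + 3*sqrt(2)*pi/32 + 3*sqrt(2)/8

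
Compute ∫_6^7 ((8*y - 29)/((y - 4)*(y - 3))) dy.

Factor the denominator: y**2 - 7*y + 12 = (y - 3)(y - 4).
Partial fractions: (8*y - 29)/((y - 4)*(y - 3)) = 5/(y - 3) + 3/(y - 4).
An antiderivative is F(y) = 3*log(y - 4) + 5*log(y - 3).
Then F(7) - F(6) = (3*log(3) + 10*log(2)) - (3*log(2) + 5*log(3)) = -2*log(3) + 7*log(2).

-2*log(3) + 7*log(2)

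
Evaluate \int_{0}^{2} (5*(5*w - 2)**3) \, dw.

1020

Let u = 5*w - 2, so du = 5 dw. When w = 0, u = -2; when w = 2, u = 8.
The integral becomes ∫ u**3 du from -2 to 8, with antiderivative u**4/4.
Back in w: F(w) = (5*w - 2)**4/4.
Then F(2) - F(0) = (1024) - (4) = 1020.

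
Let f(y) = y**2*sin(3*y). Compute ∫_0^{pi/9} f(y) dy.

-1/27 - pi**2/486 + sqrt(3)*pi/81

Integrate by parts twice (u = y^2, dv = sin(3*y) dy).
An antiderivative is F(y) = -y**2*cos(3*y)/3 + 2*y*sin(3*y)/9 + 2*cos(3*y)/27.
Then F(pi/9) - F(0) = (-pi**2/486 + 1/27 + sqrt(3)*pi/81) - (2/27) = -1/27 - pi**2/486 + sqrt(3)*pi/81.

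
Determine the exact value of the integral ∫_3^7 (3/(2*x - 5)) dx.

An antiderivative is F(x) = 3*log(2*x - 5)/2.
Then F(7) - F(3) = (log(27)) - (0) = log(27).

log(27)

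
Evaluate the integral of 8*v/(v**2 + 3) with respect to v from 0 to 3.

8*log(2)

Let u = v**2 + 3, so du = 2*v dv. When v = 0, u = 3; when v = 3, u = 12.
The integral becomes 4·∫ 1/u du from 3 to 12, with antiderivative 4*log(u).
Back in v: F(v) = 4*log(v**2 + 3).
Then F(3) - F(0) = (4*log(3) + 8*log(2)) - (log(81)) = 8*log(2).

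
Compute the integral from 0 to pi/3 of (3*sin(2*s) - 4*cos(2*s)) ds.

9/4 - sqrt(3)

An antiderivative is F(s) = -2*sin(2*s) - 3*cos(2*s)/2.
Then F(pi/3) - F(0) = (3/4 - sqrt(3)) - (-3/2) = 9/4 - sqrt(3).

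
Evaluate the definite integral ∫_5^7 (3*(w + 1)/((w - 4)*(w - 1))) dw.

Factor the denominator: w**2 - 5*w + 4 = (w - 1)(w - 4).
Partial fractions: 3*(w + 1)/((w - 4)*(w - 1)) = -2/(w - 1) + 5/(w - 4).
An antiderivative is F(w) = 5*log(w - 4) - 2*log(w - 1).
Then F(7) - F(5) = (log(27/4)) - (-log(16)) = 2*log(2) + 3*log(3).

2*log(2) + 3*log(3)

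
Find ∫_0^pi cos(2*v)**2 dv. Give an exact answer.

pi/2

Use the identity cos^2(2*v) = (1 + cos(4*v))/2.
An antiderivative is F(v) = v/2 + sin(4*v)/8.
Then F(pi) - F(0) = (pi/2) - (0) = pi/2.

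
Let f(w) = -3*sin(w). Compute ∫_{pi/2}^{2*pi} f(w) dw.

3

An antiderivative is F(w) = 3*cos(w).
Then F(2*pi) - F(pi/2) = (3) - (0) = 3.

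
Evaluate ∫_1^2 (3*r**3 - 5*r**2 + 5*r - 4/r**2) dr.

61/12

By the power rule, an antiderivative is F(r) = 3*r**4/4 - 5*r**3/3 + 5*r**2/2 + 4/r.
Then F(2) - F(1) = (32/3) - (67/12) = 61/12.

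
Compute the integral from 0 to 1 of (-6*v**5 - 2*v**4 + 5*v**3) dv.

-3/20

By the power rule, an antiderivative is F(v) = -v**6 - 2*v**5/5 + 5*v**4/4.
Then F(1) - F(0) = (-3/20) - (0) = -3/20.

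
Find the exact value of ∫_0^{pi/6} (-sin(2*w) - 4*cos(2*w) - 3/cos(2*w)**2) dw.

An antiderivative is F(w) = -2*sin(2*w) + cos(2*w)/2 - 3*tan(2*w)/2.
Then F(pi/6) - F(0) = (1/4 - 5*sqrt(3)/2) - (1/2) = -5*sqrt(3)/2 - 1/4.

-5*sqrt(3)/2 - 1/4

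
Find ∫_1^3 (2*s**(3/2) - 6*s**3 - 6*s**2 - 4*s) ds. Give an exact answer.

-944/5 + 36*sqrt(3)/5

By the power rule, an antiderivative is F(s) = 4*s**(5/2)/5 - 3*s**4/2 - 2*s**3 - 2*s**2.
Then F(3) - F(1) = (-387/2 + 36*sqrt(3)/5) - (-47/10) = -944/5 + 36*sqrt(3)/5.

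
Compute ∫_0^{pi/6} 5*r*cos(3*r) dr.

-5/9 + 5*pi/18

Integrate by parts once (u = r, dv = 5*cos(3*r) dr).
An antiderivative is F(r) = 5*r*sin(3*r)/3 + 5*cos(3*r)/9.
Then F(pi/6) - F(0) = (5*pi/18) - (5/9) = -5/9 + 5*pi/18.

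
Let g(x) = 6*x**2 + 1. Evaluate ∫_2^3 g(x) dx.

By the power rule, an antiderivative is F(x) = 2*x**3 + x.
Then F(3) - F(2) = (57) - (18) = 39.

39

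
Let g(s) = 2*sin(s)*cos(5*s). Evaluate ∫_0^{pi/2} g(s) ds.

1/3

Use the identity sin(s)cos(5*s) = [sin(6*s) + sin(-4*s)]/2.
An antiderivative is F(s) = cos(4*s)/4 - cos(6*s)/6.
Then F(pi/2) - F(0) = (5/12) - (1/12) = 1/3.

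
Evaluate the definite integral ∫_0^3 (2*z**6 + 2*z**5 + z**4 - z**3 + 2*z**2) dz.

By the power rule, an antiderivative is F(z) = 2*z**7/7 + z**6/3 + z**5/5 - z**4/4 + 2*z**3/3.
Then F(3) - F(0) = (127989/140) - (0) = 127989/140.

127989/140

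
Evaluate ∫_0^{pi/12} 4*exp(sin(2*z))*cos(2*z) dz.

-2 + 2*exp(1/2)

Let u = sin(2*z), so du = 2*cos(2*z) dz. When z = 0, u = 0; when z = pi/12, u = 1/2.
The integral becomes 2·∫ exp(u) du from 0 to 1/2, with antiderivative 2*exp(u).
Back in z: F(z) = 2*exp(sin(2*z)).
Then F(pi/12) - F(0) = (2*exp(1/2)) - (2) = -2 + 2*exp(1/2).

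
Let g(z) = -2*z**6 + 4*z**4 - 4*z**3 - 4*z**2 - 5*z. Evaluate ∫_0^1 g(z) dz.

-907/210

By the power rule, an antiderivative is F(z) = -2*z**7/7 + 4*z**5/5 - z**4 - 4*z**3/3 - 5*z**2/2.
Then F(1) - F(0) = (-907/210) - (0) = -907/210.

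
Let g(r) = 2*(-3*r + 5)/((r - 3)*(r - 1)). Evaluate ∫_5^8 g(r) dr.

-4*log(5) - 2*log(7) + 8*log(2)

Factor the denominator: r**2 - 4*r + 3 = (r - 1)(r - 3).
Partial fractions: 2*(-3*r + 5)/((r - 3)*(r - 1)) = -2/(r - 1) - 4/(r - 3).
An antiderivative is F(r) = -4*log(r - 3) - 2*log(r - 1).
Then F(8) - F(5) = (-4*log(5) - 2*log(7)) - (-8*log(2)) = -4*log(5) - 2*log(7) + 8*log(2).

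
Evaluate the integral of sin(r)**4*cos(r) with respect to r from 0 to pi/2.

Let u = sin(r), so du = cos(r) dr. When r = 0, u = 0; when r = pi/2, u = 1.
The integral becomes ∫ u**4 du from 0 to 1, with antiderivative u**5/5.
Back in r: F(r) = sin(r)**5/5.
Then F(pi/2) - F(0) = (1/5) - (0) = 1/5.

1/5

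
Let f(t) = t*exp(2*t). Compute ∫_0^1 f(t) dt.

Integrate by parts once (u = t, dv = exp(2*t) dt).
An antiderivative is F(t) = (2*t - 1)*exp(2*t)/4.
Then F(1) - F(0) = (exp(2)/4) - (-1/4) = 1/4 + exp(2)/4.

1/4 + exp(2)/4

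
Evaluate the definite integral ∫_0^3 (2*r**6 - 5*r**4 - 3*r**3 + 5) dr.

By the power rule, an antiderivative is F(r) = 2*r**7/7 - r**5 - 3*r**4/4 + 5*r.
Then F(3) - F(0) = (9411/28) - (0) = 9411/28.

9411/28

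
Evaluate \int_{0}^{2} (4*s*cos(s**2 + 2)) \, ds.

-2*sin(2) + 2*sin(6)

Let u = s**2 + 2, so du = 2*s ds. When s = 0, u = 2; when s = 2, u = 6.
The integral becomes 2·∫ cos(u) du from 2 to 6, with antiderivative 2*sin(u).
Back in s: F(s) = 2*sin(s**2 + 2).
Then F(2) - F(0) = (2*sin(6)) - (2*sin(2)) = -2*sin(2) + 2*sin(6).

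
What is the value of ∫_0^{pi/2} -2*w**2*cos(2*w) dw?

Integrate by parts twice (u = w^2, dv = -2*cos(2*w) dw).
An antiderivative is F(w) = -w**2*sin(2*w) - w*cos(2*w) + sin(2*w)/2.
Then F(pi/2) - F(0) = (pi/2) - (0) = pi/2.

pi/2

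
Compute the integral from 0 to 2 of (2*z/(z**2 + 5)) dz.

log(9/5)

Let u = z**2 + 5, so du = 2*z dz. When z = 0, u = 5; when z = 2, u = 9.
The integral becomes ∫ 1/u du from 5 to 9, with antiderivative log(u).
Back in z: F(z) = log(z**2 + 5).
Then F(2) - F(0) = (log(9)) - (log(5)) = log(9/5).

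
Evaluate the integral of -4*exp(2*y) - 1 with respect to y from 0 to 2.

-2*exp(4)

An antiderivative is F(y) = -2*exp(2*y) - y.
Then F(2) - F(0) = (-2*exp(4) - 2) - (-2) = -2*exp(4).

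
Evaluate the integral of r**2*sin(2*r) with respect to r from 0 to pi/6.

-1/8 - pi**2/144 + sqrt(3)*pi/24

Integrate by parts twice (u = r^2, dv = sin(2*r) dr).
An antiderivative is F(r) = -r**2*cos(2*r)/2 + r*sin(2*r)/2 + cos(2*r)/4.
Then F(pi/6) - F(0) = (-pi**2/144 + 1/8 + sqrt(3)*pi/24) - (1/4) = -1/8 - pi**2/144 + sqrt(3)*pi/24.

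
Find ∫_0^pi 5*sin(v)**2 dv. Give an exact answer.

Use the identity sin^2(v) = (1 - cos(2*v))/2.
An antiderivative is F(v) = 5*v/2 - 5*sin(2*v)/4.
Then F(pi) - F(0) = (5*pi/2) - (0) = 5*pi/2.

5*pi/2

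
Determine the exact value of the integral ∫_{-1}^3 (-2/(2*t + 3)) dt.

An antiderivative is F(t) = -log(2*t + 3).
Then F(3) - F(-1) = (-log(9)) - (0) = -log(9).

-log(9)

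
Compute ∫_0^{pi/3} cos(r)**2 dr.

sqrt(3)/8 + pi/6

Use the identity cos^2(r) = (1 + cos(2*r))/2.
An antiderivative is F(r) = r/2 + sin(2*r)/4.
Then F(pi/3) - F(0) = (sqrt(3)/8 + pi/6) - (0) = sqrt(3)/8 + pi/6.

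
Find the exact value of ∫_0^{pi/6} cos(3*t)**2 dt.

pi/12

Use the identity cos^2(3*t) = (1 + cos(6*t))/2.
An antiderivative is F(t) = t/2 + sin(6*t)/12.
Then F(pi/6) - F(0) = (pi/12) - (0) = pi/12.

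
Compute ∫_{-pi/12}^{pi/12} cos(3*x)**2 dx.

1/6 + pi/12

Use the identity cos^2(3*x) = (1 + cos(6*x))/2.
An antiderivative is F(x) = x/2 + sin(6*x)/12.
Then F(pi/12) - F(-pi/12) = (1/12 + pi/24) - (-pi/24 - 1/12) = 1/6 + pi/12.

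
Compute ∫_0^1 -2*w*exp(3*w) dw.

-4*exp(3)/9 - 2/9

Integrate by parts once (u = w, dv = -2*exp(3*w) dw).
An antiderivative is F(w) = (-6*w + 2)*exp(3*w)/9.
Then F(1) - F(0) = (-4*exp(3)/9) - (2/9) = -4*exp(3)/9 - 2/9.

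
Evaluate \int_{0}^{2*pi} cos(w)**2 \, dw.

Use the identity cos^2(w) = (1 + cos(2*w))/2.
An antiderivative is F(w) = w/2 + sin(2*w)/4.
Then F(2*pi) - F(0) = (pi) - (0) = pi.

pi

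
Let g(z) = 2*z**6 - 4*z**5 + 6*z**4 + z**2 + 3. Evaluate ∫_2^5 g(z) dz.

548466/35

By the power rule, an antiderivative is F(z) = 2*z**7/7 - 2*z**6/3 + 6*z**5/5 + z**3/3 + 3*z.
Then F(5) - F(2) = (109980/7) - (1434/35) = 548466/35.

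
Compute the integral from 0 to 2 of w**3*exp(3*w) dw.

Integrate by parts 3 times (u = w^3, dv = exp(3*w) dw).
An antiderivative is F(w) = (9*w**3 - 9*w**2 + 6*w - 2)*exp(3*w)/27.
Then F(2) - F(0) = (46*exp(6)/27) - (-2/27) = 2/27 + 46*exp(6)/27.

2/27 + 46*exp(6)/27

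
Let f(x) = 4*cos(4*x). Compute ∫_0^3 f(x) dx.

sin(12)

Let u = 4*x, so du = 4 dx. When x = 0, u = 0; when x = 3, u = 12.
The integral becomes ∫ cos(u) du from 0 to 12, with antiderivative sin(u).
Back in x: F(x) = sin(4*x).
Then F(3) - F(0) = (sin(12)) - (0) = sin(12).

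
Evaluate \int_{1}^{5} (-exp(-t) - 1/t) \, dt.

An antiderivative is F(t) = -log(t) + exp(-t).
Then F(5) - F(1) = (-log(5) + exp(-5)) - (exp(-1)) = -log(5) - exp(-1) + exp(-5).

-log(5) - exp(-1) + exp(-5)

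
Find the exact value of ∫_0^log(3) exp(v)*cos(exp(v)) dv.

Let u = exp(v), so du = exp(v) dv. When v = 0, u = 1; when v = log(3), u = 3.
The integral becomes ∫ cos(u) du from 1 to 3, with antiderivative sin(u).
Back in v: F(v) = sin(exp(v)).
Then F(log(3)) - F(0) = (sin(3)) - (sin(1)) = -sin(1) + sin(3).

-sin(1) + sin(3)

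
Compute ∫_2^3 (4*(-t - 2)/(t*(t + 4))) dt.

log(16/49)

Factor the denominator: t**2 + 4*t = (t + 4)t.
Partial fractions: 4*(-t - 2)/(t*(t + 4)) = -2/(t + 4) - 2/t.
An antiderivative is F(t) = -2*log(t) - 2*log(t + 4).
Then F(3) - F(2) = (-2*log(7) - 2*log(3)) - (-4*log(2) - 2*log(3)) = log(16/49).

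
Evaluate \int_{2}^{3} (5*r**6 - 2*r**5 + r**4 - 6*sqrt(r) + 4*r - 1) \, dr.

-12*sqrt(3) + 8*sqrt(2) + 136526/105

By the power rule, an antiderivative is F(r) = 5*r**7/7 - r**6/3 + r**5/5 - 4*r**(3/2) + 2*r**2 - r.
Then F(3) - F(2) = (48396/35 - 12*sqrt(3)) - (8662/105 - 8*sqrt(2)) = -12*sqrt(3) + 8*sqrt(2) + 136526/105.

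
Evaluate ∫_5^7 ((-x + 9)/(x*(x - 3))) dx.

-3*log(7) + 2*log(2) + 3*log(5)

Factor the denominator: x**2 - 3*x = x(x - 3).
Partial fractions: (-x + 9)/(x*(x - 3)) = -3/x + 2/(x - 3).
An antiderivative is F(x) = -3*log(x) + 2*log(x - 3).
Then F(7) - F(5) = (-3*log(7) + 4*log(2)) - (-3*log(5) + 2*log(2)) = -3*log(7) + 2*log(2) + 3*log(5).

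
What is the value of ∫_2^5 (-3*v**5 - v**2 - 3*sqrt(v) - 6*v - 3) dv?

By the power rule, an antiderivative is F(v) = -v**6/2 - 2*v**(3/2) - v**3/3 - 3*v**2 - 3*v.
Then F(5) - F(2) = (-47665/6 - 10*sqrt(5)) - (-158/3 - 4*sqrt(2)) = -15783/2 - 10*sqrt(5) + 4*sqrt(2).

-15783/2 - 10*sqrt(5) + 4*sqrt(2)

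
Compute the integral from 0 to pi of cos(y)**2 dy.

pi/2

Use the identity cos^2(y) = (1 + cos(2*y))/2.
An antiderivative is F(y) = y/2 + sin(2*y)/4.
Then F(pi) - F(0) = (pi/2) - (0) = pi/2.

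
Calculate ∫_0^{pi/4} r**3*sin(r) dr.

sqrt(2)*(-384 - pi**3 + 12*pi**2 + 96*pi)/128

Integrate by parts 3 times (u = r^3, dv = sin(r) dr).
An antiderivative is F(r) = -r**3*cos(r) + 3*r**2*sin(r) + 6*r*cos(r) - 6*sin(r).
Then F(pi/4) - F(0) = (sqrt(2)*(-384 - pi**3 + 12*pi**2 + 96*pi)/128) - (0) = sqrt(2)*(-384 - pi**3 + 12*pi**2 + 96*pi)/128.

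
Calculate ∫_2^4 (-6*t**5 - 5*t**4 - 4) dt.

-5032

By the power rule, an antiderivative is F(t) = -t**6 - t**5 - 4*t.
Then F(4) - F(2) = (-5136) - (-104) = -5032.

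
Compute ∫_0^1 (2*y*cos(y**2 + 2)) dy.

Let u = y**2 + 2, so du = 2*y dy. When y = 0, u = 2; when y = 1, u = 3.
The integral becomes ∫ cos(u) du from 2 to 3, with antiderivative sin(u).
Back in y: F(y) = sin(y**2 + 2).
Then F(1) - F(0) = (sin(3)) - (sin(2)) = -sin(2) + sin(3).

-sin(2) + sin(3)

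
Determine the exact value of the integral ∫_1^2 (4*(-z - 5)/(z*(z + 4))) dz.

Factor the denominator: z**2 + 4*z = (z + 4)z.
Partial fractions: 4*(-z - 5)/(z*(z + 4)) = 1/(z + 4) - 5/z.
An antiderivative is F(z) = -5*log(z) + log(z + 4).
Then F(2) - F(1) = (log(3/16)) - (log(5)) = log(3/80).

log(3/80)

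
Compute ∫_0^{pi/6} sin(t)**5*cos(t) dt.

1/384

Let u = sin(t), so du = cos(t) dt. When t = 0, u = 0; when t = pi/6, u = 1/2.
The integral becomes ∫ u**5 du from 0 to 1/2, with antiderivative u**6/6.
Back in t: F(t) = sin(t)**6/6.
Then F(pi/6) - F(0) = (1/384) - (0) = 1/384.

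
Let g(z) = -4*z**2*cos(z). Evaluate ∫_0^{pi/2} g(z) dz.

8 - pi**2

Integrate by parts twice (u = z^2, dv = -4*cos(z) dz).
An antiderivative is F(z) = -4*z**2*sin(z) - 8*z*cos(z) + 8*sin(z).
Then F(pi/2) - F(0) = (8 - pi**2) - (0) = 8 - pi**2.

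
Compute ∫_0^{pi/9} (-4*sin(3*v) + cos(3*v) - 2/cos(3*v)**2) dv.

An antiderivative is F(v) = sin(3*v)/3 + 4*cos(3*v)/3 - 2*tan(3*v)/3.
Then F(pi/9) - F(0) = (2/3 - sqrt(3)/2) - (4/3) = -sqrt(3)/2 - 2/3.

-sqrt(3)/2 - 2/3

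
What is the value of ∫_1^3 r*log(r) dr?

Integrate by parts once (u = ln r, dv = r dr).
An antiderivative is F(r) = r**2*(2*log(r) - 1)/4.
Then F(3) - F(1) = (-9/4 + 9*log(3)/2) - (-1/4) = -2 + 9*log(3)/2.

-2 + 9*log(3)/2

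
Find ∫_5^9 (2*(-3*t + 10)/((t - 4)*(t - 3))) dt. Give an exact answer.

-4*log(5) - 2*log(3)

Factor the denominator: t**2 - 7*t + 12 = (t - 3)(t - 4).
Partial fractions: 2*(-3*t + 10)/((t - 4)*(t - 3)) = -2/(t - 3) - 4/(t - 4).
An antiderivative is F(t) = -4*log(t - 4) - 2*log(t - 3).
Then F(9) - F(5) = (-4*log(5) - 2*log(3) - 2*log(2)) - (-log(4)) = -4*log(5) - 2*log(3).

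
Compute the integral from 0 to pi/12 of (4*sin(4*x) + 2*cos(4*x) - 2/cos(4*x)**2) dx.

1/2 - sqrt(3)/4

An antiderivative is F(x) = sin(4*x)/2 - cos(4*x) - tan(4*x)/2.
Then F(pi/12) - F(0) = (-1/2 - sqrt(3)/4) - (-1) = 1/2 - sqrt(3)/4.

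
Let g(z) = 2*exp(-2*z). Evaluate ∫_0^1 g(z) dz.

An antiderivative is F(z) = -exp(-2*z).
Then F(1) - F(0) = (-exp(-2)) - (-1) = 1 - exp(-2).

1 - exp(-2)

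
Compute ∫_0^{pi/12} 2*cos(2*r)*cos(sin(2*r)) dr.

Let u = sin(2*r), so du = 2*cos(2*r) dr. When r = 0, u = 0; when r = pi/12, u = 1/2.
The integral becomes ∫ cos(u) du from 0 to 1/2, with antiderivative sin(u).
Back in r: F(r) = sin(sin(2*r)).
Then F(pi/12) - F(0) = (sin(1/2)) - (0) = sin(1/2).

sin(1/2)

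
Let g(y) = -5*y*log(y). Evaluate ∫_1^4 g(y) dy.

Integrate by parts once (u = ln y, dv = -5*y dy).
An antiderivative is F(y) = -5*y**2*(2*log(y) - 1)/4.
Then F(4) - F(1) = (20 - 80*log(2)) - (5/4) = 75/4 - 80*log(2).

75/4 - 80*log(2)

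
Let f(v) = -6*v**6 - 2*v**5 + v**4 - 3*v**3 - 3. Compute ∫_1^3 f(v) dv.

-224068/105

By the power rule, an antiderivative is F(v) = -6*v**7/7 - v**6/3 + v**5/5 - 3*v**4/4 - 3*v.
Then F(3) - F(1) = (-299421/140) - (-1991/420) = -224068/105.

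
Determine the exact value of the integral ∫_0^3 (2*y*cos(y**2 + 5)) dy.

Let u = y**2 + 5, so du = 2*y dy. When y = 0, u = 5; when y = 3, u = 14.
The integral becomes ∫ cos(u) du from 5 to 14, with antiderivative sin(u).
Back in y: F(y) = sin(y**2 + 5).
Then F(3) - F(0) = (sin(14)) - (sin(5)) = -sin(5) + sin(14).

-sin(5) + sin(14)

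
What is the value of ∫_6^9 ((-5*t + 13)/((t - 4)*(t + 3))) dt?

-7*log(2) - log(5) + 4*log(3)

Factor the denominator: t**2 - t - 12 = (t + 3)(t - 4).
Partial fractions: (-5*t + 13)/((t - 4)*(t + 3)) = -4/(t + 3) - 1/(t - 4).
An antiderivative is F(t) = -log(t - 4) - 4*log(t + 3).
Then F(9) - F(6) = (-8*log(2) - 4*log(3) - log(5)) - (-8*log(3) - log(2)) = -7*log(2) - log(5) + 4*log(3).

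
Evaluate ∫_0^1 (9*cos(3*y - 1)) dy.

3*sin(1) + 3*sin(2)

Let u = 3*y - 1, so du = 3 dy. When y = 0, u = -1; when y = 1, u = 2.
The integral becomes 3·∫ cos(u) du from -1 to 2, with antiderivative 3*sin(u).
Back in y: F(y) = 3*sin(3*y - 1).
Then F(1) - F(0) = (3*sin(2)) - (-3*sin(1)) = 3*sin(1) + 3*sin(2).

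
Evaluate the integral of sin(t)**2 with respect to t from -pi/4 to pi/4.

Use the identity sin^2(t) = (1 - cos(2*t))/2.
An antiderivative is F(t) = t/2 - sin(2*t)/4.
Then F(pi/4) - F(-pi/4) = (-1/4 + pi/8) - (1/4 - pi/8) = -1/2 + pi/4.

-1/2 + pi/4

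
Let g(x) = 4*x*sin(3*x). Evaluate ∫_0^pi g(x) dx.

Integrate by parts once (u = x, dv = 4*sin(3*x) dx).
An antiderivative is F(x) = -4*x*cos(3*x)/3 + 4*sin(3*x)/9.
Then F(pi) - F(0) = (4*pi/3) - (0) = 4*pi/3.

4*pi/3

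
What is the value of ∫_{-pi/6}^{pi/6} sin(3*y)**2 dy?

pi/6

Use the identity sin^2(3*y) = (1 - cos(6*y))/2.
An antiderivative is F(y) = y/2 - sin(6*y)/12.
Then F(pi/6) - F(-pi/6) = (pi/12) - (-pi/12) = pi/6.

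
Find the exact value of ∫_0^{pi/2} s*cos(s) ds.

-1 + pi/2

Integrate by parts once (u = s, dv = cos(s) ds).
An antiderivative is F(s) = s*sin(s) + cos(s).
Then F(pi/2) - F(0) = (pi/2) - (1) = -1 + pi/2.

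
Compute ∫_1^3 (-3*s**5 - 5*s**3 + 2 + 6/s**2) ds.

-456

By the power rule, an antiderivative is F(s) = -s**6/2 - 5*s**4/4 + 2*s - 6/s.
Then F(3) - F(1) = (-1847/4) - (-23/4) = -456.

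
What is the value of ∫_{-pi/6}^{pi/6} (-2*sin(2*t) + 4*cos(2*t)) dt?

2*sqrt(3)

An antiderivative is F(t) = 2*sin(2*t) + cos(2*t).
Then F(pi/6) - F(-pi/6) = (1/2 + sqrt(3)) - (1/2 - sqrt(3)) = 2*sqrt(3).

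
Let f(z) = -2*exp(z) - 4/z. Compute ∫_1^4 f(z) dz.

An antiderivative is F(z) = -2*exp(z) - 4*log(z).
Then F(4) - F(1) = (-2*exp(4) - 8*log(2)) - (-2*exp(1)) = -2*exp(4) - 8*log(2) + 2*exp(1).

-2*exp(4) - 8*log(2) + 2*exp(1)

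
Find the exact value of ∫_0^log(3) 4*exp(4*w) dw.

Let u = exp(w), so du = exp(w) dw. When w = 0, u = 1; when w = log(3), u = 3.
The integral becomes 4·∫ u**3 du from 1 to 3, with antiderivative u**4.
Back in w: F(w) = exp(4*w).
Then F(log(3)) - F(0) = (81) - (1) = 80.

80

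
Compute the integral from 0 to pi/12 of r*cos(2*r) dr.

Integrate by parts once (u = r, dv = cos(2*r) dr).
An antiderivative is F(r) = r*sin(2*r)/2 + cos(2*r)/4.
Then F(pi/12) - F(0) = (pi/48 + sqrt(3)/8) - (1/4) = -1/4 + pi/48 + sqrt(3)/8.

-1/4 + pi/48 + sqrt(3)/8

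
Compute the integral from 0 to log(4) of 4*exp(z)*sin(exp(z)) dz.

Let u = exp(z), so du = exp(z) dz. When z = 0, u = 1; when z = log(4), u = 4.
The integral becomes 4·∫ sin(u) du from 1 to 4, with antiderivative -4*cos(u).
Back in z: F(z) = -4*cos(exp(z)).
Then F(log(4)) - F(0) = (-4*cos(4)) - (-4*cos(1)) = 4*cos(1) - 4*cos(4).

4*cos(1) - 4*cos(4)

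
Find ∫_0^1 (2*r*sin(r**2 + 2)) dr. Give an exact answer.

cos(2) - cos(3)

Let u = r**2 + 2, so du = 2*r dr. When r = 0, u = 2; when r = 1, u = 3.
The integral becomes ∫ sin(u) du from 2 to 3, with antiderivative -cos(u).
Back in r: F(r) = -cos(r**2 + 2).
Then F(1) - F(0) = (-cos(3)) - (-cos(2)) = cos(2) - cos(3).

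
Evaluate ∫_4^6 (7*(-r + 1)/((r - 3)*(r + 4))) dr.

Factor the denominator: r**2 + r - 12 = (r + 4)(r - 3).
Partial fractions: 7*(-r + 1)/((r - 3)*(r + 4)) = -5/(r + 4) - 2/(r - 3).
An antiderivative is F(r) = -2*log(r - 3) - 5*log(r + 4).
Then F(6) - F(4) = (-5*log(5) - 5*log(2) - 2*log(3)) - (-15*log(2)) = -5*log(5) - 2*log(3) + 10*log(2).

-5*log(5) - 2*log(3) + 10*log(2)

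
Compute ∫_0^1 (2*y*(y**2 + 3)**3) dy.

175/4

Let u = y**2 + 3, so du = 2*y dy. When y = 0, u = 3; when y = 1, u = 4.
The integral becomes ∫ u**3 du from 3 to 4, with antiderivative u**4/4.
Back in y: F(y) = (y**2 + 3)**4/4.
Then F(1) - F(0) = (64) - (81/4) = 175/4.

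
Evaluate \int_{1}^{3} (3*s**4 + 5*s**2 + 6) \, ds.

By the power rule, an antiderivative is F(s) = 3*s**5/5 + 5*s**3/3 + 6*s.
Then F(3) - F(1) = (1044/5) - (124/15) = 3008/15.

3008/15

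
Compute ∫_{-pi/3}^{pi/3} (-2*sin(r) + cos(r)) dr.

An antiderivative is F(r) = sin(r) + 2*cos(r).
Then F(pi/3) - F(-pi/3) = (sqrt(3)/2 + 1) - (1 - sqrt(3)/2) = sqrt(3).

sqrt(3)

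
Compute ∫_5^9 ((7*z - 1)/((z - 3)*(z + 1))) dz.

2*log(5) + 3*log(3)

Factor the denominator: z**2 - 2*z - 3 = (z + 1)(z - 3).
Partial fractions: (7*z - 1)/((z - 3)*(z + 1)) = 2/(z + 1) + 5/(z - 3).
An antiderivative is F(z) = 5*log(z - 3) + 2*log(z + 1).
Then F(9) - F(5) = (2*log(5) + 7*log(2) + 5*log(3)) - (2*log(3) + 7*log(2)) = 2*log(5) + 3*log(3).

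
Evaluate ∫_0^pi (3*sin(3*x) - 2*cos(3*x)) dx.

An antiderivative is F(x) = -2*sin(3*x)/3 - cos(3*x).
Then F(pi) - F(0) = (1) - (-1) = 2.

2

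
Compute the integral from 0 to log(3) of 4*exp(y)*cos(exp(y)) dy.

Let u = exp(y), so du = exp(y) dy. When y = 0, u = 1; when y = log(3), u = 3.
The integral becomes 4·∫ cos(u) du from 1 to 3, with antiderivative 4*sin(u).
Back in y: F(y) = 4*sin(exp(y)).
Then F(log(3)) - F(0) = (4*sin(3)) - (4*sin(1)) = -4*sin(1) + 4*sin(3).

-4*sin(1) + 4*sin(3)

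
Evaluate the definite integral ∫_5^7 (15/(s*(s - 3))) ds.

-5*log(7) + 5*log(2) + 5*log(5)

Factor the denominator: s**2 - 3*s = s(s - 3).
Partial fractions: 15/(s*(s - 3)) = -5/s + 5/(s - 3).
An antiderivative is F(s) = -5*log(s) + 5*log(s - 3).
Then F(7) - F(5) = (-5*log(7) + 10*log(2)) - (-5*log(5) + 5*log(2)) = -5*log(7) + 5*log(2) + 5*log(5).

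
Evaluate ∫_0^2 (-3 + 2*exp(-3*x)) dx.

An antiderivative is F(x) = -3*x - 2*exp(-3*x)/3.
Then F(2) - F(0) = (-6 - 2*exp(-6)/3) - (-2/3) = -16/3 - 2*exp(-6)/3.

-16/3 - 2*exp(-6)/3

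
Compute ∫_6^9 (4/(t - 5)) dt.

8*log(2)

An antiderivative is F(t) = 4*log(t - 5).
Then F(9) - F(6) = (8*log(2)) - (0) = 8*log(2).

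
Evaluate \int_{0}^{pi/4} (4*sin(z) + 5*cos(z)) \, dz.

sqrt(2)/2 + 4

An antiderivative is F(z) = 5*sin(z) - 4*cos(z).
Then F(pi/4) - F(0) = (sqrt(2)/2) - (-4) = sqrt(2)/2 + 4.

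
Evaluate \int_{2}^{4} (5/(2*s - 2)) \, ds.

5*log(3)/2

An antiderivative is F(s) = 5*log(2*s - 2)/2.
Then F(4) - F(2) = (5*log(6)/2) - (5*log(2)/2) = 5*log(3)/2.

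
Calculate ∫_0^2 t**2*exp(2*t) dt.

-1/4 + 5*exp(4)/4

Integrate by parts twice (u = t^2, dv = exp(2*t) dt).
An antiderivative is F(t) = (2*t**2 - 2*t + 1)*exp(2*t)/4.
Then F(2) - F(0) = (5*exp(4)/4) - (1/4) = -1/4 + 5*exp(4)/4.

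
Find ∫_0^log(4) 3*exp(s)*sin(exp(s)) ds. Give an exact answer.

3*cos(1) - 3*cos(4)

Let u = exp(s), so du = exp(s) ds. When s = 0, u = 1; when s = log(4), u = 4.
The integral becomes 3·∫ sin(u) du from 1 to 4, with antiderivative -3*cos(u).
Back in s: F(s) = -3*cos(exp(s)).
Then F(log(4)) - F(0) = (-3*cos(4)) - (-3*cos(1)) = 3*cos(1) - 3*cos(4).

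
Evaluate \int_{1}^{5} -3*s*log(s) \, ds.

Integrate by parts once (u = ln s, dv = -3*s ds).
An antiderivative is F(s) = -3*s**2*(2*log(s) - 1)/4.
Then F(5) - F(1) = (75/4 - 75*log(5)/2) - (3/4) = 18 - 75*log(5)/2.

18 - 75*log(5)/2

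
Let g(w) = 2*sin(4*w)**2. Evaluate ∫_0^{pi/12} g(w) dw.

-sqrt(3)/16 + pi/12

Use the identity sin^2(4*w) = (1 - cos(8*w))/2.
An antiderivative is F(w) = w - sin(8*w)/8.
Then F(pi/12) - F(0) = (-sqrt(3)/16 + pi/12) - (0) = -sqrt(3)/16 + pi/12.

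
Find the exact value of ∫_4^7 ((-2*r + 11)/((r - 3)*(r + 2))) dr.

log(32/27)

Factor the denominator: r**2 - r - 6 = (r + 2)(r - 3).
Partial fractions: (-2*r + 11)/((r - 3)*(r + 2)) = -3/(r + 2) + 1/(r - 3).
An antiderivative is F(r) = log(r - 3) - 3*log(r + 2).
Then F(7) - F(4) = (-6*log(3) + 2*log(2)) - (-3*log(3) - 3*log(2)) = log(32/27).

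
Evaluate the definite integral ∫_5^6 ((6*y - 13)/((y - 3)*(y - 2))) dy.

log(81/8)

Factor the denominator: y**2 - 5*y + 6 = (y - 2)(y - 3).
Partial fractions: (6*y - 13)/((y - 3)*(y - 2)) = 1/(y - 2) + 5/(y - 3).
An antiderivative is F(y) = 5*log(y - 3) + log(y - 2).
Then F(6) - F(5) = (2*log(2) + 5*log(3)) - (log(96)) = log(81/8).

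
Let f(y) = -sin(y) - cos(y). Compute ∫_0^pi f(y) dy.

-2

An antiderivative is F(y) = -sin(y) + cos(y).
Then F(pi) - F(0) = (-1) - (1) = -2.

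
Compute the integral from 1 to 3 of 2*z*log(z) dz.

Integrate by parts once (u = ln z, dv = 2*z dz).
An antiderivative is F(z) = z**2*(2*log(z) - 1)/2.
Then F(3) - F(1) = (-9/2 + 9*log(3)) - (-1/2) = -4 + 9*log(3).

-4 + 9*log(3)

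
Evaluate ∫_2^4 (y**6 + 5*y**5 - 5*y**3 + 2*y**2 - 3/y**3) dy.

By the power rule, an antiderivative is F(y) = y**7/7 + 5*y**6/6 - 5*y**4/4 + 2*y**3/3 + 3/(2*y**2).
Then F(4) - F(2) = (1226773/224) - (9631/168) = 3641795/672.

3641795/672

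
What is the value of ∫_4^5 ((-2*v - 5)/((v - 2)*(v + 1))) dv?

Factor the denominator: v**2 - v - 2 = (v + 1)(v - 2).
Partial fractions: (-2*v - 5)/((v - 2)*(v + 1)) = 1/(v + 1) - 3/(v - 2).
An antiderivative is F(v) = -3*log(v - 2) + log(v + 1).
Then F(5) - F(4) = (log(2/9)) - (log(5/8)) = log(16/45).

log(16/45)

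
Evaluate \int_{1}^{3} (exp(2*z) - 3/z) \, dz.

-exp(2)/2 - log(27) + exp(6)/2

An antiderivative is F(z) = exp(2*z)/2 - 3*log(z).
Then F(3) - F(1) = (-log(27) + exp(6)/2) - (exp(2)/2) = -exp(2)/2 - log(27) + exp(6)/2.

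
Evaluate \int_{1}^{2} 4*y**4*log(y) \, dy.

Integrate by parts once (u = ln y, dv = 4*y**4 dy).
An antiderivative is F(y) = 4*y**5*(5*log(y) - 1)/25.
Then F(2) - F(1) = (-128/25 + 128*log(2)/5) - (-4/25) = -124/25 + 128*log(2)/5.

-124/25 + 128*log(2)/5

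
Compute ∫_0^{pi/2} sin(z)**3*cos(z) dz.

Let u = sin(z), so du = cos(z) dz. When z = 0, u = 0; when z = pi/2, u = 1.
The integral becomes ∫ u**3 du from 0 to 1, with antiderivative u**4/4.
Back in z: F(z) = sin(z)**4/4.
Then F(pi/2) - F(0) = (1/4) - (0) = 1/4.

1/4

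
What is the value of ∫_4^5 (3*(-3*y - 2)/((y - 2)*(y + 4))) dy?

-14*log(3) + 19*log(2)

Factor the denominator: y**2 + 2*y - 8 = (y + 4)(y - 2).
Partial fractions: 3*(-3*y - 2)/((y - 2)*(y + 4)) = -5/(y + 4) - 4/(y - 2).
An antiderivative is F(y) = -4*log(y - 2) - 5*log(y + 4).
Then F(5) - F(4) = (-14*log(3)) - (-19*log(2)) = -14*log(3) + 19*log(2).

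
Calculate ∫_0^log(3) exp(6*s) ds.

364/3

Let u = exp(s), so du = exp(s) ds. When s = 0, u = 1; when s = log(3), u = 3.
The integral becomes ∫ u**5 du from 1 to 3, with antiderivative u**6/6.
Back in s: F(s) = exp(6*s)/6.
Then F(log(3)) - F(0) = (243/2) - (1/6) = 364/3.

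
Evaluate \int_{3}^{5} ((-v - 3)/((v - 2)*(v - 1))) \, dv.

Factor the denominator: v**2 - 3*v + 2 = (v - 1)(v - 2).
Partial fractions: (-v - 3)/((v - 2)*(v - 1)) = 4/(v - 1) - 5/(v - 2).
An antiderivative is F(v) = -5*log(v - 2) + 4*log(v - 1).
Then F(5) - F(3) = (-5*log(3) + 8*log(2)) - (log(16)) = -5*log(3) + 4*log(2).

-5*log(3) + 4*log(2)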